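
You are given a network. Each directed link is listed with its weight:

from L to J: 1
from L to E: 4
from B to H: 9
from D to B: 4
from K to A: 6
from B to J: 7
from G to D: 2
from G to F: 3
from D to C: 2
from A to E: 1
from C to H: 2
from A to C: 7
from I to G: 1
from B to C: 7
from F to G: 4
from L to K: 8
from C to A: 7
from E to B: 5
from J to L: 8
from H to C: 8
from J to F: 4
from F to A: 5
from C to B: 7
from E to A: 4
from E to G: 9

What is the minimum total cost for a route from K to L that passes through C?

35

Best K to C: K–A–C costing 13
Best C to L: C–B–J–L costing 22
Total via C: 13 + 22 = 35.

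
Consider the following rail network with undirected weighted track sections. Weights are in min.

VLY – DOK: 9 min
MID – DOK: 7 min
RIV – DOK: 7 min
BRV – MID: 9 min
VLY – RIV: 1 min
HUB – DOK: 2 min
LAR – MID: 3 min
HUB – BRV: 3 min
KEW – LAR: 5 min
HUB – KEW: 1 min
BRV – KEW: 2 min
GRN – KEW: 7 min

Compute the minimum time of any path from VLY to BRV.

13 min

Running Dijkstra from VLY:
VLY: 0
RIV: 1  (via VLY)
DOK: 8  (via RIV)
HUB: 10  (via DOK)
KEW: 11  (via HUB)
BRV: 13  (via HUB)
Shortest route: VLY–RIV–DOK–HUB–BRV = 13 min.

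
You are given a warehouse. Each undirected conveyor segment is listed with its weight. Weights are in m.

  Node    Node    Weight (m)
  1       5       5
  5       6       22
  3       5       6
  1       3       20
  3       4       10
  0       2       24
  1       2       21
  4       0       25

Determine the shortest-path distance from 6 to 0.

Running Dijkstra from 6:
6: 0
5: 22  (via 6)
1: 27  (via 5)
3: 28  (via 5)
4: 38  (via 3)
2: 48  (via 1)
0: 63  (via 4)
Shortest route: 6–5–3–4–0 = 63 m.

63 m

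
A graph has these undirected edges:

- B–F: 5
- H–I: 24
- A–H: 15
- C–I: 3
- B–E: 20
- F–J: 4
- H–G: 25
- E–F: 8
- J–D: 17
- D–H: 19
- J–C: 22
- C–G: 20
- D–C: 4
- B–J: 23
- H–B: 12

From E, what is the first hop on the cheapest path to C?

F

Compare a few routes:
E → F → J → C: 8+4+22 = 34
E → F → B → H → D → C: 8+5+12+19+4 = 48
E → F → J → D → C: 8+4+17+4 = 33
The minimum is 33 via E → F → J → D → C.
So from E the first move is to F.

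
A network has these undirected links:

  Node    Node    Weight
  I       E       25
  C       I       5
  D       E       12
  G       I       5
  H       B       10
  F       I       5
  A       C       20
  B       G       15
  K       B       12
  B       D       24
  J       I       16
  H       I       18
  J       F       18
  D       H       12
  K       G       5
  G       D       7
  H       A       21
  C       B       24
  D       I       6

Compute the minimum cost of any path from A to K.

Candidate routes:
A–C–I–D–G–K: 20+5+6+7+5 = 43
A–C–I–G–K: 20+5+5+5 = 35
The minimum is 35 via A–C–I–G–K.

35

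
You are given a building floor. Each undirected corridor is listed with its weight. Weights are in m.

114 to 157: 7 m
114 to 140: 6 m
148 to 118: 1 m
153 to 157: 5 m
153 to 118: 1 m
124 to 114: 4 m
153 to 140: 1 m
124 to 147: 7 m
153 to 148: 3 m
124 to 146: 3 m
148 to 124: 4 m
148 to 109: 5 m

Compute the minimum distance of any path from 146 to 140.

Shortest distances from 146:
146: 0
124: 3  (via 146)
148: 7  (via 124)
114: 7  (via 124)
118: 8  (via 148)
153: 9  (via 118)
140: 10  (via 153)
Shortest route: 146 → 124 → 148 → 118 → 153 → 140 = 10 m.

10 m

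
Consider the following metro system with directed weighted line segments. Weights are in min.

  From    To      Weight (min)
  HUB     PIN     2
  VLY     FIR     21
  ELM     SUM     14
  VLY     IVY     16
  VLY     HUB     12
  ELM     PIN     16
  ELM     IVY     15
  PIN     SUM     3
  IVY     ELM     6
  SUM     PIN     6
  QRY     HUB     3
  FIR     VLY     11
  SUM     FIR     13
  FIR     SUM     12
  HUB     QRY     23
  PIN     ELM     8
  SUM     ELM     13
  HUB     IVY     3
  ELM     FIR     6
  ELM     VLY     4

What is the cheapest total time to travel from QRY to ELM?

12 min

Shortest distances from QRY:
QRY: 0
HUB: 3  (via QRY)
PIN: 5  (via HUB)
IVY: 6  (via HUB)
SUM: 8  (via PIN)
ELM: 12  (via IVY)
Shortest route: QRY–HUB–IVY–ELM = 12 min.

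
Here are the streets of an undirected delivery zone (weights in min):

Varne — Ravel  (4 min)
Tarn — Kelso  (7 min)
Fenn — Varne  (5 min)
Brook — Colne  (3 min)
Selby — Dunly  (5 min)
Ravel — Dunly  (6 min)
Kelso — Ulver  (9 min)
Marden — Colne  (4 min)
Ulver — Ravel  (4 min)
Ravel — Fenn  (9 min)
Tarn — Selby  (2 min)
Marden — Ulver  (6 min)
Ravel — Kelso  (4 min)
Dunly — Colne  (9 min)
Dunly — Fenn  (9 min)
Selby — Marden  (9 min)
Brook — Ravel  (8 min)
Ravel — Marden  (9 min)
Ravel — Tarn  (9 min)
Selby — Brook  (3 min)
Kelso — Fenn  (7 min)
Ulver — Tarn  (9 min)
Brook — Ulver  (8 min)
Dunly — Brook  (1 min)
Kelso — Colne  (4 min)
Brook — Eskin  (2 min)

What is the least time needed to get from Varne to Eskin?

Running Dijkstra from Varne:
Varne: 0
Ravel: 4  (via Varne)
Fenn: 5  (via Varne)
Ulver: 8  (via Ravel)
Kelso: 8  (via Ravel)
Dunly: 10  (via Ravel)
Brook: 11  (via Dunly)
Colne: 12  (via Kelso)
Eskin: 13  (via Brook)
Shortest route: Varne → Ravel → Dunly → Brook → Eskin = 13 min.

13 min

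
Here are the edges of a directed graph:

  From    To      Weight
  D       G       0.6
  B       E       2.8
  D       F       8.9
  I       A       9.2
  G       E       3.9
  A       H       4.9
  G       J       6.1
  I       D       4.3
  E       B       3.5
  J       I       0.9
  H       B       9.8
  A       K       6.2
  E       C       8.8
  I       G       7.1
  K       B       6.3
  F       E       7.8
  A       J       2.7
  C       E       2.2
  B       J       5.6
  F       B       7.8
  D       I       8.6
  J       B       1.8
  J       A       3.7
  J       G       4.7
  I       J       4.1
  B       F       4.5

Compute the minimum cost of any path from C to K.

Candidate routes:
C → E → B → J → I → A → K: 2.2+3.5+5.6+0.9+9.2+6.2 = 27.6
C → E → B → J → A → K: 2.2+3.5+5.6+3.7+6.2 = 21.2
The minimum is 21.2 via C → E → B → J → A → K.

21.2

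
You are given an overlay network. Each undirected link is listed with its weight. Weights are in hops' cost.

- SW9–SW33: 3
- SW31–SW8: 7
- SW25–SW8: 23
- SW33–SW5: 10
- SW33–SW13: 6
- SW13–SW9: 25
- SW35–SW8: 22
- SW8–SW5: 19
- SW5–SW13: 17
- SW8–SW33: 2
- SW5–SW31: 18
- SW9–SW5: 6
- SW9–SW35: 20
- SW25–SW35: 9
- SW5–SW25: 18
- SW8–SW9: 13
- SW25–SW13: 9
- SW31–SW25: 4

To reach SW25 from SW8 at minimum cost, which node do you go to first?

SW31

Compare a few routes:
SW8 - SW33 - SW13 - SW25: 2+6+9 = 17
SW8 - SW31 - SW25: 7+4 = 11
The minimum is 11 hops' cost via SW8 - SW31 - SW25.
So from SW8 the first move is to SW31.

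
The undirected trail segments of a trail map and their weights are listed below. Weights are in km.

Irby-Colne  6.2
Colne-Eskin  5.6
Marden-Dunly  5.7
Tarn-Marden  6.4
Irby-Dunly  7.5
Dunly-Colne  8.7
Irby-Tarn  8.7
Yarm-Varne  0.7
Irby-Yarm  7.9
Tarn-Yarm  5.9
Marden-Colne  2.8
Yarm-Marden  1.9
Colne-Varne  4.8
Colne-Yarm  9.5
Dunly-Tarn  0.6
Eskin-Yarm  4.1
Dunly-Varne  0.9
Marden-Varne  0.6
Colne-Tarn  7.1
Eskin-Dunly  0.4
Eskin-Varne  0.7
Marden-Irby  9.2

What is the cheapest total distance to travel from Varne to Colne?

Candidate routes:
Varne → Yarm → Marden → Colne: 0.7+1.9+2.8 = 5.4
Varne → Colne: 4.8 = 4.8
Varne → Marden → Colne: 0.6+2.8 = 3.4
The minimum is 3.4 km via Varne → Marden → Colne.

3.4 km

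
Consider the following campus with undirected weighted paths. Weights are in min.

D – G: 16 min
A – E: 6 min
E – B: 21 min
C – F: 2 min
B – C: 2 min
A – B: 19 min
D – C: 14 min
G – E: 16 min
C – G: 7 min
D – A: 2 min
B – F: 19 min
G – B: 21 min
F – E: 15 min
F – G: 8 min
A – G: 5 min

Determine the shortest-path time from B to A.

14 min

Candidate routes:
B - C - D - A: 2+14+2 = 18
B - A: 19 = 19
B - C - G - A: 2+7+5 = 14
B - C - F - G - A: 2+2+8+5 = 17
Cheapest is B - C - G - A at 14 min.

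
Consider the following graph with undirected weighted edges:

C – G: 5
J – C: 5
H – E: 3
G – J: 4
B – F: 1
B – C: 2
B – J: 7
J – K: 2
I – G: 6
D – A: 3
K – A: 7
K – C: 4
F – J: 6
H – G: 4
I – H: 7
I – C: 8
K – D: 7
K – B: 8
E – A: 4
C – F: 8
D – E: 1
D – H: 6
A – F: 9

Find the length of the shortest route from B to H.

Enumerating some paths:
B - C - J - G - H: 2+5+4+4 = 15
B - C - G - H: 2+5+4 = 11
B - F - J - G - H: 1+6+4+4 = 15
B - J - G - H: 7+4+4 = 15
Cheapest is B - C - G - H at 11.

11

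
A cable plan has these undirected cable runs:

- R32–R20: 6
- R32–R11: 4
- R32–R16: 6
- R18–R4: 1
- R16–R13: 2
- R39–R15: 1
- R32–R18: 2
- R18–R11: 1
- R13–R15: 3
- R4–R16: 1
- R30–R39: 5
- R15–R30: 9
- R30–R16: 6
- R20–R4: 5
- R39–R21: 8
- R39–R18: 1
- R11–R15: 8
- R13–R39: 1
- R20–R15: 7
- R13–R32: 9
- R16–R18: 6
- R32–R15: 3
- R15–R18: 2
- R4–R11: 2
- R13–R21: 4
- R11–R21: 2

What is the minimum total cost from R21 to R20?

Settle nodes by increasing distance from R21:
R21: 0
R11: 2  (via R21)
R18: 3  (via R11)
R13: 4  (via R21)
R4: 4  (via R11)
R39: 4  (via R18)
R16: 5  (via R4)
R15: 5  (via R18)
R32: 5  (via R18)
R20: 9  (via R4)
Shortest route: R21–R11–R4–R20 = 9.

9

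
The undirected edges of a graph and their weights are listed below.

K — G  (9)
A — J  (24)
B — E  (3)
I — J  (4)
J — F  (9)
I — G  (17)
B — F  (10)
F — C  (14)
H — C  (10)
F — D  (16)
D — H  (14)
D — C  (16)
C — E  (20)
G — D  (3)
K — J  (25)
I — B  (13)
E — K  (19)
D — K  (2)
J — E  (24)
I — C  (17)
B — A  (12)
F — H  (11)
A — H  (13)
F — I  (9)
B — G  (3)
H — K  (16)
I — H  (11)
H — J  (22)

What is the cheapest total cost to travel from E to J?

20

Settle nodes by increasing distance from E:
E: 0
B: 3  (via E)
G: 6  (via B)
D: 9  (via G)
K: 11  (via D)
F: 13  (via B)
A: 15  (via B)
I: 16  (via B)
C: 20  (via E)
J: 20  (via I)
Shortest route: E–B–I–J = 20.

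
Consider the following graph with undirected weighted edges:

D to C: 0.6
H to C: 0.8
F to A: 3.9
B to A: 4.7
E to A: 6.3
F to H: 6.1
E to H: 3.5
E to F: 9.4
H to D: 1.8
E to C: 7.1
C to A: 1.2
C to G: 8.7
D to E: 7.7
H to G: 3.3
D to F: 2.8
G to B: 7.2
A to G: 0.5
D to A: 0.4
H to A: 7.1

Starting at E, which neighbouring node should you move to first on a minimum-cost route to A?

H

Compare a few routes:
E → A: 6.3 = 6.3
E → H → C → D → A: 3.5+0.8+0.6+0.4 = 5.3
E → H → D → A: 3.5+1.8+0.4 = 5.7
E → H → C → A: 3.5+0.8+1.2 = 5.5
Cheapest is E → H → C → D → A at 5.3.
So from E the first move is to H.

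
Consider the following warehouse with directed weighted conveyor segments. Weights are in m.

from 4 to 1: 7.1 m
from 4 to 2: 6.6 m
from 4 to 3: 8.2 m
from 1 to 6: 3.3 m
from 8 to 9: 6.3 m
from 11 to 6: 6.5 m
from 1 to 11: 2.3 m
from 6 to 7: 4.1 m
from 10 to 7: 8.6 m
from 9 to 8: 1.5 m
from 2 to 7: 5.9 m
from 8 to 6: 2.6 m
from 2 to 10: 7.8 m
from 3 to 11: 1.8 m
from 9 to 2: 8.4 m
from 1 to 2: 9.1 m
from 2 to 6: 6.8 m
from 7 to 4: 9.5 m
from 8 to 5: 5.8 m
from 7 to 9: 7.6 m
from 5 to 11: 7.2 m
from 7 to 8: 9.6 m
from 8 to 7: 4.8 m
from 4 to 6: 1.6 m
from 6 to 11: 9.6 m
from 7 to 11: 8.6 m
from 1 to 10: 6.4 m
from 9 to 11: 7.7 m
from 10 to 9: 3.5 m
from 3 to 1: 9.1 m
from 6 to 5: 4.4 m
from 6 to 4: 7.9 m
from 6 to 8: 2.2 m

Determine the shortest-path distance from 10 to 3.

23.7 m

Running Dijkstra from 10:
10: 0
9: 3.5  (via 10)
8: 5  (via 9)
6: 7.6  (via 8)
7: 8.6  (via 10)
5: 10.8  (via 8)
11: 11.2  (via 9)
2: 11.9  (via 9)
4: 15.5  (via 6)
1: 22.6  (via 4)
3: 23.7  (via 4)
Shortest route: 10 → 9 → 8 → 6 → 4 → 3 = 23.7 m.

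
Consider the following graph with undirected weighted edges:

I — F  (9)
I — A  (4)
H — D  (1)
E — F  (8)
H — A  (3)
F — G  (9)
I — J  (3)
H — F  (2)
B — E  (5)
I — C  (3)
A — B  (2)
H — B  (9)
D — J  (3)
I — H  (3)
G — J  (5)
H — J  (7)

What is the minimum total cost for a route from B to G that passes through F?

16

Shortest B→F: B → A → H → F = 7
Best F to G: F → G costing 9
Total via F: 7 + 9 = 16.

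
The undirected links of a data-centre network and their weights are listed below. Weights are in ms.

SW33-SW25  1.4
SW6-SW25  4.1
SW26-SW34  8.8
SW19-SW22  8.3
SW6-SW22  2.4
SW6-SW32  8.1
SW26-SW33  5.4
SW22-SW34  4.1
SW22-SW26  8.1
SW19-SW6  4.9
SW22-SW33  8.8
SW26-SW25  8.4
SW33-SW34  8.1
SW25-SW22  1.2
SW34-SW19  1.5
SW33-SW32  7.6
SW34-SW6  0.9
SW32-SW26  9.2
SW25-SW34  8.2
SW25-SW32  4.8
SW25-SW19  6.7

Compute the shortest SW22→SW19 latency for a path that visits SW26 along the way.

18.3 ms

Shortest SW22→SW26: SW22 → SW25 → SW33 → SW26 = 8
Shortest SW26→SW19: SW26 → SW34 → SW19 = 10.3
Total via SW26: 8 + 10.3 = 18.3 ms.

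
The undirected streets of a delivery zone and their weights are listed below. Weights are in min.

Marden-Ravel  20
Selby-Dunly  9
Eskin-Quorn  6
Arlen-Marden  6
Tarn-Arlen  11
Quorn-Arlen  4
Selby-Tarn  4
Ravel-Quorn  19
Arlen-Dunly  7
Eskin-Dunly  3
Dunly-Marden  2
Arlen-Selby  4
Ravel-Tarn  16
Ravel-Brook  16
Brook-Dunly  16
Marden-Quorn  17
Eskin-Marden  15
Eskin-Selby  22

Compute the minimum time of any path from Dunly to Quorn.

9 min

Settle nodes by increasing distance from Dunly:
Dunly: 0
Marden: 2  (via Dunly)
Eskin: 3  (via Dunly)
Arlen: 7  (via Dunly)
Selby: 9  (via Dunly)
Quorn: 9  (via Eskin)
Shortest route: Dunly–Eskin–Quorn = 9 min.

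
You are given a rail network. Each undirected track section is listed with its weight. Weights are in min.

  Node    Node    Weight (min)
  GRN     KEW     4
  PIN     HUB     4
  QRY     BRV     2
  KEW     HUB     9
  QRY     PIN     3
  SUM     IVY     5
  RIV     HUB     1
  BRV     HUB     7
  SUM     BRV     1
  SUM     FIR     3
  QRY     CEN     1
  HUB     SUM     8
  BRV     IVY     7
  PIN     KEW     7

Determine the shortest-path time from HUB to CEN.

Shortest distances from HUB:
HUB: 0
RIV: 1  (via HUB)
PIN: 4  (via HUB)
BRV: 7  (via HUB)
QRY: 7  (via PIN)
SUM: 8  (via HUB)
CEN: 8  (via QRY)
Shortest route: HUB–PIN–QRY–CEN = 8 min.

8 min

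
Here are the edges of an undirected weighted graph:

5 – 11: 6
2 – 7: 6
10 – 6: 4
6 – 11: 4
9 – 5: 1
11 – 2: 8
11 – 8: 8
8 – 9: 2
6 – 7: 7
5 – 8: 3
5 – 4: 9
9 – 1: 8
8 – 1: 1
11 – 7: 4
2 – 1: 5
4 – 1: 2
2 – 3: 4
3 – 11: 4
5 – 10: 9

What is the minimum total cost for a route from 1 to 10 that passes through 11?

17

Shortest 1→11: 1–8–11 = 9
Shortest 11→10: 11–6–10 = 8
Total via 11: 9 + 8 = 17.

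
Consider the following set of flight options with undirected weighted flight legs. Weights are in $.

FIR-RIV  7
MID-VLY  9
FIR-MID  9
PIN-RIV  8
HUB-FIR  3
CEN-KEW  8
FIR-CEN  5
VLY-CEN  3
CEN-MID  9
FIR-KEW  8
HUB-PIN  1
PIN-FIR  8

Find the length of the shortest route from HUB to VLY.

Running Dijkstra from HUB:
HUB: 0
PIN: 1  (via HUB)
FIR: 3  (via HUB)
CEN: 8  (via FIR)
RIV: 9  (via PIN)
KEW: 11  (via FIR)
VLY: 11  (via CEN)
Shortest route: HUB–FIR–CEN–VLY = $11.

$11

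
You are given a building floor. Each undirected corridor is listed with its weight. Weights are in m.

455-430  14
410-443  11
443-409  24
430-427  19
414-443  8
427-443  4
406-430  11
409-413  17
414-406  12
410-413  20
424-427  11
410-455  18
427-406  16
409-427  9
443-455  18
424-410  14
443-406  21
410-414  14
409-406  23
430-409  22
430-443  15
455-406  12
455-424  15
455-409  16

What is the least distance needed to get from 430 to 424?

29 m

Settle nodes by increasing distance from 430:
430: 0
406: 11  (via 430)
455: 14  (via 430)
443: 15  (via 430)
427: 19  (via 430)
409: 22  (via 430)
414: 23  (via 406)
410: 26  (via 443)
424: 29  (via 455)
Shortest route: 430–455–424 = 29 m.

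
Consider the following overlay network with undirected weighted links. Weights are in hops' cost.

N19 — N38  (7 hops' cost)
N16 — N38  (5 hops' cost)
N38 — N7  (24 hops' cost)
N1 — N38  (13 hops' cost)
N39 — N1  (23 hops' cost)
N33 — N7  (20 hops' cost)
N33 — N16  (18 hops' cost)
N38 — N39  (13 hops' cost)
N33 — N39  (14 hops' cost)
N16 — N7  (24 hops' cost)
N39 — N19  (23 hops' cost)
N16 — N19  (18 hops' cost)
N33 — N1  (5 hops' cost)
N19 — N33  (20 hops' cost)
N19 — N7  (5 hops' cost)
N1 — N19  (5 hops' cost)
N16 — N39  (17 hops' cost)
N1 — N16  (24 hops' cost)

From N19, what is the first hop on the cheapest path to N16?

N38

Candidate routes:
N19 - N1 - N38 - N16: 5+13+5 = 23
N19 - N38 - N16: 7+5 = 12
N19 - N16: 18 = 18
N19 - N1 - N33 - N16: 5+5+18 = 28
The minimum is 12 hops' cost via N19 - N38 - N16.
So from N19 the first move is to N38.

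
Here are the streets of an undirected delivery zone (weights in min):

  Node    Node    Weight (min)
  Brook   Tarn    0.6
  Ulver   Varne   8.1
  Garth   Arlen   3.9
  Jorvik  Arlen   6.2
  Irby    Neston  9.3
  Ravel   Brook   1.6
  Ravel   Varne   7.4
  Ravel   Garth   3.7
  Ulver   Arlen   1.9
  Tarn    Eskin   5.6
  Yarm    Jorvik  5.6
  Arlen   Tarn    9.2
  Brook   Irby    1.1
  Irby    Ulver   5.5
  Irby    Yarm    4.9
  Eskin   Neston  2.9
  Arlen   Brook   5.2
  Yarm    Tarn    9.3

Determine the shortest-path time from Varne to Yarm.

15 min

Shortest distances from Varne:
Varne: 0
Ravel: 7.4  (via Varne)
Ulver: 8.1  (via Varne)
Brook: 9  (via Ravel)
Tarn: 9.6  (via Brook)
Arlen: 10  (via Ulver)
Irby: 10.1  (via Brook)
Garth: 11.1  (via Ravel)
Yarm: 15  (via Irby)
Shortest route: Varne–Ravel–Brook–Irby–Yarm = 15 min.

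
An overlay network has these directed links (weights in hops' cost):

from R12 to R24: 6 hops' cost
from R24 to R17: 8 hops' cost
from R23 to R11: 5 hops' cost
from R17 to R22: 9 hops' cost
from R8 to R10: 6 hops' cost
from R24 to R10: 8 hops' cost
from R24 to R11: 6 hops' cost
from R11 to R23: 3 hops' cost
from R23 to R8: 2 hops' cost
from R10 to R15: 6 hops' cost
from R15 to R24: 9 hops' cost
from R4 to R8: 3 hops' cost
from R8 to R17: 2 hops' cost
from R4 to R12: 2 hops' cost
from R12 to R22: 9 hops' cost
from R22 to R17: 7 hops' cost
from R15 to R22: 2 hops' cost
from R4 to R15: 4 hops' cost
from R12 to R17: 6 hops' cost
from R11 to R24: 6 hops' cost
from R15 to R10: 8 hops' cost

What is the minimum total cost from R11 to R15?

17 hops' cost

Enumerating some paths:
R11 → R24 → R10 → R15: 6+8+6 = 20
R11 → R23 → R8 → R10 → R15: 3+2+6+6 = 17
The minimum is 17 hops' cost via R11 → R23 → R8 → R10 → R15.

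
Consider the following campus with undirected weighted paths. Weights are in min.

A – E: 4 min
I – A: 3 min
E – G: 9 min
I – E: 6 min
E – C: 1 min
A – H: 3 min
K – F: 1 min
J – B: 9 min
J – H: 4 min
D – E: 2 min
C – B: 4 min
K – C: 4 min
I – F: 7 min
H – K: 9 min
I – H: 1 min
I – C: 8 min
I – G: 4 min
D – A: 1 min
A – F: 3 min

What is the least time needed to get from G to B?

Running Dijkstra from G:
G: 0
I: 4  (via G)
H: 5  (via I)
A: 7  (via I)
D: 8  (via A)
E: 9  (via G)
J: 9  (via H)
C: 10  (via E)
F: 10  (via A)
K: 11  (via F)
B: 14  (via C)
Shortest route: G–E–C–B = 14 min.

14 min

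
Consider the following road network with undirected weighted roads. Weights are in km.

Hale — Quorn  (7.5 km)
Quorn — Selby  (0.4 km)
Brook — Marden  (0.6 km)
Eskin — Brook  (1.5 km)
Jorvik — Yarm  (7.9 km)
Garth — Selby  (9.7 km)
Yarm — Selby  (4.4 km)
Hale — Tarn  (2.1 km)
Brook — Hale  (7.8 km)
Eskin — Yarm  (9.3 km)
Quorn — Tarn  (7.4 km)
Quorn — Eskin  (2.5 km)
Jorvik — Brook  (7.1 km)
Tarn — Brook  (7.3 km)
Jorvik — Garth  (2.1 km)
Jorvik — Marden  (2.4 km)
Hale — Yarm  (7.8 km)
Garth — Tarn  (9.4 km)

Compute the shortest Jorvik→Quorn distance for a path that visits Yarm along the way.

12.7 km

Best Jorvik to Yarm: Jorvik → Yarm costing 7.9
Shortest Yarm→Quorn: Yarm → Selby → Quorn = 4.8
Total via Yarm: 7.9 + 4.8 = 12.7 km.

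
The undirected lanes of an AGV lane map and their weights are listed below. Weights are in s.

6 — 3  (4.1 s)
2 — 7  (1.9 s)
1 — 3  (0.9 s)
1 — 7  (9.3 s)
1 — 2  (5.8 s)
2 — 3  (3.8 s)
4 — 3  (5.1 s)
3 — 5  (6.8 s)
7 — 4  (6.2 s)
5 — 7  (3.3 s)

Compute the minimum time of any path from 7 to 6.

9.8 s

Enumerating some paths:
7 - 2 - 1 - 3 - 6: 1.9+5.8+0.9+4.1 = 12.7
7 - 2 - 3 - 6: 1.9+3.8+4.1 = 9.8
The minimum is 9.8 s via 7 - 2 - 3 - 6.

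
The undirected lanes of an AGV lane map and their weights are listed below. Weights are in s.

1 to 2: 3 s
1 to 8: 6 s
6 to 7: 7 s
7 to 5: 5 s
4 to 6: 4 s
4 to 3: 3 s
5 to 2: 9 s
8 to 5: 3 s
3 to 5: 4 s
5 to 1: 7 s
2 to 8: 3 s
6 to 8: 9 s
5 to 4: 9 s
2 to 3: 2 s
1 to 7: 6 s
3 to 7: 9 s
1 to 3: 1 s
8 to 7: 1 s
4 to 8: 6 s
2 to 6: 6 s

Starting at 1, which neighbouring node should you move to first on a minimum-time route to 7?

Enumerating some paths:
1 - 7: 6 = 6
1 - 3 - 2 - 8 - 7: 1+2+3+1 = 7
1 - 8 - 7: 6+1 = 7
The minimum is 6 s via 1 - 7.
So from 1 the first move is to 7.

7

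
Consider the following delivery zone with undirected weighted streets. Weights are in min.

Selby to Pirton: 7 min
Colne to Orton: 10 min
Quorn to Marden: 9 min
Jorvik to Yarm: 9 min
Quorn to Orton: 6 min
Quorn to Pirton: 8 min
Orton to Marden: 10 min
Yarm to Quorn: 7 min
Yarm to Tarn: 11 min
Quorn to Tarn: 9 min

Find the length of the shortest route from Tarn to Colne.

Running Dijkstra from Tarn:
Tarn: 0
Quorn: 9  (via Tarn)
Yarm: 11  (via Tarn)
Orton: 15  (via Quorn)
Pirton: 17  (via Quorn)
Marden: 18  (via Quorn)
Jorvik: 20  (via Yarm)
Selby: 24  (via Pirton)
Colne: 25  (via Orton)
Shortest route: Tarn–Quorn–Orton–Colne = 25 min.

25 min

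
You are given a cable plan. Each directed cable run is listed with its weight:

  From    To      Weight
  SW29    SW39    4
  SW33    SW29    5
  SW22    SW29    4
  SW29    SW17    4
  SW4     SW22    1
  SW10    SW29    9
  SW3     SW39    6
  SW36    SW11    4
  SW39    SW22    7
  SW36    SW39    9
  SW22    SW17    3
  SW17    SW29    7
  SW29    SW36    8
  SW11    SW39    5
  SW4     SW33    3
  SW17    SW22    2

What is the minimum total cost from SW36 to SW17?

19

Candidate routes:
SW36 → SW39 → SW22 → SW29 → SW17: 9+7+4+4 = 24
SW36 → SW39 → SW22 → SW17: 9+7+3 = 19
SW36 → SW11 → SW39 → SW22 → SW29 → SW17: 4+5+7+4+4 = 24
The minimum is 19 via SW36 → SW39 → SW22 → SW17.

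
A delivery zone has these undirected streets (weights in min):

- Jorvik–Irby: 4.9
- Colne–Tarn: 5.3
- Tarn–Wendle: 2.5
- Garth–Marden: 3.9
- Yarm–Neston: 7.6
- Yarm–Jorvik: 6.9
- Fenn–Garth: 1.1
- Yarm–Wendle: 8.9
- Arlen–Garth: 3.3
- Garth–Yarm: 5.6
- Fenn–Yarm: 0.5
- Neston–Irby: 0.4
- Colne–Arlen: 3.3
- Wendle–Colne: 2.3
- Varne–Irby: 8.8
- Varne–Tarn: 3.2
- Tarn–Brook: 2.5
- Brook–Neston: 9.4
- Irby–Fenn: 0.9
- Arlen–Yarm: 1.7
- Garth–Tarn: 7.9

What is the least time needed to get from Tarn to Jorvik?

Enumerating some paths:
Tarn → Colne → Arlen → Yarm → Fenn → Irby → Jorvik: 5.3+3.3+1.7+0.5+0.9+4.9 = 16.6
Tarn → Garth → Fenn → Yarm → Jorvik: 7.9+1.1+0.5+6.9 = 16.4
Tarn → Wendle → Colne → Arlen → Yarm → Fenn → Irby → Jorvik: 2.5+2.3+3.3+1.7+0.5+0.9+4.9 = 16.1
Tarn → Garth → Fenn → Irby → Jorvik: 7.9+1.1+0.9+4.9 = 14.8
Cheapest is Tarn → Garth → Fenn → Irby → Jorvik at 14.8 min.

14.8 min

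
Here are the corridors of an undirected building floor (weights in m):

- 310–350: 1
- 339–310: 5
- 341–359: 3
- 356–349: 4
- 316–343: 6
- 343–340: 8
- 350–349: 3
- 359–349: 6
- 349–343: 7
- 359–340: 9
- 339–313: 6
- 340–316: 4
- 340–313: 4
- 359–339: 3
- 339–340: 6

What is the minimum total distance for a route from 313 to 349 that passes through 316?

21 m

Shortest 313→316: 313 → 340 → 316 = 8
Shortest 316→349: 316 → 343 → 349 = 13
Total via 316: 8 + 13 = 21 m.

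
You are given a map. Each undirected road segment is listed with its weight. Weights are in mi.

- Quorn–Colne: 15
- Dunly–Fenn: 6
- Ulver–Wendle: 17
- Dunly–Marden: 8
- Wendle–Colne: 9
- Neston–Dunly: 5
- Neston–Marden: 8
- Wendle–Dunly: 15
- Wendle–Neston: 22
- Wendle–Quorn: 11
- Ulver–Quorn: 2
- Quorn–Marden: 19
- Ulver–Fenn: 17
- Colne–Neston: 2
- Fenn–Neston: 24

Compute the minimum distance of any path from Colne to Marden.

10 mi

Compare a few routes:
Colne → Neston → Dunly → Marden: 2+5+8 = 15
Colne → Neston → Marden: 2+8 = 10
Cheapest is Colne → Neston → Marden at 10 mi.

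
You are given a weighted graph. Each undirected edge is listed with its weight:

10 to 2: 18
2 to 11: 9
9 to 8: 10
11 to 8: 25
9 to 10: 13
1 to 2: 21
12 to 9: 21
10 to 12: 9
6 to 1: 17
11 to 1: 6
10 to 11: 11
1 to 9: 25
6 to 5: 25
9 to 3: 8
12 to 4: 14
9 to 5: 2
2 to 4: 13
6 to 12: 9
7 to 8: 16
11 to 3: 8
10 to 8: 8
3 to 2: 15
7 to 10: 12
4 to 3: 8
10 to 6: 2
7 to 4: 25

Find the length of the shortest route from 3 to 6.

Settle nodes by increasing distance from 3:
3: 0
4: 8  (via 3)
9: 8  (via 3)
11: 8  (via 3)
5: 10  (via 9)
1: 14  (via 11)
2: 15  (via 3)
8: 18  (via 9)
10: 19  (via 11)
6: 21  (via 10)
Shortest route: 3–11–10–6 = 21.

21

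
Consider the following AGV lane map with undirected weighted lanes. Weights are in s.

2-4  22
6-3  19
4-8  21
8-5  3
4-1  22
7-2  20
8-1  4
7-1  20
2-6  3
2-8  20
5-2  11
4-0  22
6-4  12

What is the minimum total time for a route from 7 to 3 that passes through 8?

60 s

Shortest 7→8: 7 → 1 → 8 = 24
Shortest 8→3: 8 → 5 → 2 → 6 → 3 = 36
Total via 8: 24 + 36 = 60 s.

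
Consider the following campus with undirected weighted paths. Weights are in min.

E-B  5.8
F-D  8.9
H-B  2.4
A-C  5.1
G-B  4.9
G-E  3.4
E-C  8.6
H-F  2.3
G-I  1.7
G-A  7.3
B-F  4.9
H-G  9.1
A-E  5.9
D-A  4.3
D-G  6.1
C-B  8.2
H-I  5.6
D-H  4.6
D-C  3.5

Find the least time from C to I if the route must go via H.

Shortest C→H: C–D–H = 8.1
Best H to I: H–I costing 5.6
Total via H: 8.1 + 5.6 = 13.7 min.

13.7 min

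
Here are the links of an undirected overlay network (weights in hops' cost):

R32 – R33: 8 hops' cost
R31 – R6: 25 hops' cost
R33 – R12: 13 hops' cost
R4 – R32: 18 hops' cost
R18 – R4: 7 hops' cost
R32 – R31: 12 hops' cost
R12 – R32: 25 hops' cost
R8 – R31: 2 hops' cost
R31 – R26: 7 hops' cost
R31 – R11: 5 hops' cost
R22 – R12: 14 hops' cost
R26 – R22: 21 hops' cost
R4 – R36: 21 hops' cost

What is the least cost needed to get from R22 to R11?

33 hops' cost

Shortest distances from R22:
R22: 0
R12: 14  (via R22)
R26: 21  (via R22)
R33: 27  (via R12)
R31: 28  (via R26)
R8: 30  (via R31)
R11: 33  (via R31)
Shortest route: R22 → R26 → R31 → R11 = 33 hops' cost.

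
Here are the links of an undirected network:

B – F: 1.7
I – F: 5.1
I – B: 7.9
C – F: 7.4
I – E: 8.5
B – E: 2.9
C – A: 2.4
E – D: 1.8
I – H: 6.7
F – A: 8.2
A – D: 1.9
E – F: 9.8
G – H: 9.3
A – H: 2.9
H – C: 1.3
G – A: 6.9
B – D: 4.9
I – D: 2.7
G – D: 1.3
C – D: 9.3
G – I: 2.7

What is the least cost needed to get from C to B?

Compare a few routes:
C–A–D–E–B: 2.4+1.9+1.8+2.9 = 9
C–A–D–B: 2.4+1.9+4.9 = 9.2
C–F–B: 7.4+1.7 = 9.1
The minimum is 9 via C–A–D–E–B.

9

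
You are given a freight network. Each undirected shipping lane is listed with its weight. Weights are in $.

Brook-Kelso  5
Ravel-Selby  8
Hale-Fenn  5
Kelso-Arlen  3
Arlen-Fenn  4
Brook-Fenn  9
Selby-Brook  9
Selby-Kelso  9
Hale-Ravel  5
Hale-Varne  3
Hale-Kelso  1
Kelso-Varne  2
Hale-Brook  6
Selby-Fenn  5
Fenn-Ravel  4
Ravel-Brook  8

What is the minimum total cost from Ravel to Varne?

Candidate routes:
Ravel - Fenn - Hale - Kelso - Varne: 4+5+1+2 = 12
Ravel - Hale - Varne: 5+3 = 8
Cheapest is Ravel - Hale - Varne at $8.

$8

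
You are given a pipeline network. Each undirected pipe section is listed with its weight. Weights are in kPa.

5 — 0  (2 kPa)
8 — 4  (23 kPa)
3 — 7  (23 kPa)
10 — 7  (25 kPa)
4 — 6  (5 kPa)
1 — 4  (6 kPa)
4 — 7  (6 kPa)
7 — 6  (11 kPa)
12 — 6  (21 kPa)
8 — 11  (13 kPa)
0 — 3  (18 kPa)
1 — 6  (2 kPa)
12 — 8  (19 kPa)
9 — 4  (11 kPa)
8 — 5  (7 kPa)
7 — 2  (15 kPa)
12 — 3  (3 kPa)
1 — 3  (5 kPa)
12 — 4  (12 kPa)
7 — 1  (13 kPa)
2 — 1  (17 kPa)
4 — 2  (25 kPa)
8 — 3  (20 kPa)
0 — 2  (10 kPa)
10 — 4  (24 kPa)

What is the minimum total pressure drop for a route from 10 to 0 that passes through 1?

53 kPa

Best 10 to 1: 10 → 4 → 1 costing 30
Shortest 1→0: 1 → 3 → 0 = 23
Total via 1: 30 + 23 = 53 kPa.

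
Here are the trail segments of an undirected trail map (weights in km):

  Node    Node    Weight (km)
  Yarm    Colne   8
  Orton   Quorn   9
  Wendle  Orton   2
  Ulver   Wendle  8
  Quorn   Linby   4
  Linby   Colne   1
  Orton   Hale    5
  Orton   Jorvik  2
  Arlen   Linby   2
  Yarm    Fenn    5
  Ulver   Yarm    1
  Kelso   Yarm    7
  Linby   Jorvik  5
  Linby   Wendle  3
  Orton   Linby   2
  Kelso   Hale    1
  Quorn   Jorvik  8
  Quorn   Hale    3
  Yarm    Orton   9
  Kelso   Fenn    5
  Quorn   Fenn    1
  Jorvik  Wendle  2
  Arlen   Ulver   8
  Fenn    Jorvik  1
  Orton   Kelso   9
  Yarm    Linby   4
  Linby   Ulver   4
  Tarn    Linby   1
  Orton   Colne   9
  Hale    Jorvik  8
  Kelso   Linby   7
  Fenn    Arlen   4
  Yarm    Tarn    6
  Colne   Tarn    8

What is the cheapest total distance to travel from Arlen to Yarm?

6 km

Settle nodes by increasing distance from Arlen:
Arlen: 0
Linby: 2  (via Arlen)
Tarn: 3  (via Linby)
Colne: 3  (via Linby)
Orton: 4  (via Linby)
Fenn: 4  (via Arlen)
Wendle: 5  (via Linby)
Jorvik: 5  (via Fenn)
Quorn: 5  (via Fenn)
Ulver: 6  (via Linby)
Yarm: 6  (via Linby)
Shortest route: Arlen–Linby–Yarm = 6 km.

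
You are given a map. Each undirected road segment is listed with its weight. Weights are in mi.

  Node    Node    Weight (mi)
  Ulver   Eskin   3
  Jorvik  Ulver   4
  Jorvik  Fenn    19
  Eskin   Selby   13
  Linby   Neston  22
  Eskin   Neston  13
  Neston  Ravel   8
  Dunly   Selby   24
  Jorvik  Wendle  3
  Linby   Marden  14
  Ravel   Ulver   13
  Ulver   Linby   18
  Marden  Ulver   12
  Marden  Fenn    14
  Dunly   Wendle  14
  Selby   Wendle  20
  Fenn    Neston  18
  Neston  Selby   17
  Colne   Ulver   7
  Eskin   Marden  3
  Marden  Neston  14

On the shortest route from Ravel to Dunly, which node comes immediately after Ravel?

Ulver

Compare a few routes:
Ravel - Neston - Eskin - Ulver - Jorvik - Wendle - Dunly: 8+13+3+4+3+14 = 45
Ravel - Neston - Marden - Eskin - Ulver - Jorvik - Wendle - Dunly: 8+14+3+3+4+3+14 = 49
Ravel - Ulver - Jorvik - Wendle - Dunly: 13+4+3+14 = 34
The minimum is 34 mi via Ravel - Ulver - Jorvik - Wendle - Dunly.
So from Ravel the first move is to Ulver.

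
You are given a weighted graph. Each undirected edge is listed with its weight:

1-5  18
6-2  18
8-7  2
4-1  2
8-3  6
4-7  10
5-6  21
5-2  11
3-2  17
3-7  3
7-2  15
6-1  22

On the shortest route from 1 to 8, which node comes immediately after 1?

4

Compare a few routes:
1 - 4 - 7 - 8: 2+10+2 = 14
1 - 4 - 7 - 3 - 8: 2+10+3+6 = 21
The minimum is 14 via 1 - 4 - 7 - 8.
So from 1 the first move is to 4.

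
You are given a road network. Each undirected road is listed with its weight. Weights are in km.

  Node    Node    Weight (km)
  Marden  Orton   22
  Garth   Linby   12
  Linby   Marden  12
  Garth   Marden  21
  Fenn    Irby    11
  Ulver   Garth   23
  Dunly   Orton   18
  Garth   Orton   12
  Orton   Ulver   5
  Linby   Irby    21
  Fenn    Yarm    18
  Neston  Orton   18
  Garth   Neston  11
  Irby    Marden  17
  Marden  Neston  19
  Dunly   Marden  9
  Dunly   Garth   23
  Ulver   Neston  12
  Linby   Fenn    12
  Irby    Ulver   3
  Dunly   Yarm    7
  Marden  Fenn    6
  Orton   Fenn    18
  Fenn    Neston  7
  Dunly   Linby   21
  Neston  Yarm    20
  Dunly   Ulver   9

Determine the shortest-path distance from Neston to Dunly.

Running Dijkstra from Neston:
Neston: 0
Fenn: 7  (via Neston)
Garth: 11  (via Neston)
Ulver: 12  (via Neston)
Marden: 13  (via Fenn)
Irby: 15  (via Ulver)
Orton: 17  (via Ulver)
Linby: 19  (via Fenn)
Yarm: 20  (via Neston)
Dunly: 21  (via Ulver)
Shortest route: Neston → Ulver → Dunly = 21 km.

21 km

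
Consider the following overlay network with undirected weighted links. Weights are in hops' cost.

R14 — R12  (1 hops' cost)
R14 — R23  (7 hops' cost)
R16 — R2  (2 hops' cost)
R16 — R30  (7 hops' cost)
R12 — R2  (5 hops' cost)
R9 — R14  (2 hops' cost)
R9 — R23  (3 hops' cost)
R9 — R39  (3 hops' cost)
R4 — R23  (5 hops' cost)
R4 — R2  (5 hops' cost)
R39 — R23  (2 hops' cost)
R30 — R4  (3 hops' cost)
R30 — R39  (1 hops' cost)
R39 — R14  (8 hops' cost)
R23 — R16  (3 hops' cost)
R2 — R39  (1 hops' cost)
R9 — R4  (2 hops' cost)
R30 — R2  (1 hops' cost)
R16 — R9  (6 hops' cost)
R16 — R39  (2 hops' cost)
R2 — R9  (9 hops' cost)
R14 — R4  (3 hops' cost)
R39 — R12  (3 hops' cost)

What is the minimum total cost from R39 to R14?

Settle nodes by increasing distance from R39:
R39: 0
R30: 1  (via R39)
R2: 1  (via R39)
R16: 2  (via R39)
R23: 2  (via R39)
R9: 3  (via R39)
R12: 3  (via R39)
R4: 4  (via R30)
R14: 4  (via R12)
Shortest route: R39 → R12 → R14 = 4 hops' cost.

4 hops' cost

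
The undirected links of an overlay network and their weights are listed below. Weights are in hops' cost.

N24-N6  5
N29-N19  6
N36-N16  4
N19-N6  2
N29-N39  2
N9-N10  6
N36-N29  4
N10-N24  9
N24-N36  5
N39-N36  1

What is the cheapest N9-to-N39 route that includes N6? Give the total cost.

Shortest N9→N6: N9–N10–N24–N6 = 20
Best N6 to N39: N6–N19–N29–N39 costing 10
Total via N6: 20 + 10 = 30 hops' cost.

30 hops' cost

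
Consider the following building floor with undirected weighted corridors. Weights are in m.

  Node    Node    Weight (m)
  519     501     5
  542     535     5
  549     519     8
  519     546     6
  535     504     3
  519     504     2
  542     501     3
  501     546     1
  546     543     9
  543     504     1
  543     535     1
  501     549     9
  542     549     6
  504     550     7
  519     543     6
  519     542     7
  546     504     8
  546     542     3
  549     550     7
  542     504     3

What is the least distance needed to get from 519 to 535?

4 m

Settle nodes by increasing distance from 519:
519: 0
504: 2  (via 519)
543: 3  (via 504)
535: 4  (via 543)
Shortest route: 519 → 504 → 543 → 535 = 4 m.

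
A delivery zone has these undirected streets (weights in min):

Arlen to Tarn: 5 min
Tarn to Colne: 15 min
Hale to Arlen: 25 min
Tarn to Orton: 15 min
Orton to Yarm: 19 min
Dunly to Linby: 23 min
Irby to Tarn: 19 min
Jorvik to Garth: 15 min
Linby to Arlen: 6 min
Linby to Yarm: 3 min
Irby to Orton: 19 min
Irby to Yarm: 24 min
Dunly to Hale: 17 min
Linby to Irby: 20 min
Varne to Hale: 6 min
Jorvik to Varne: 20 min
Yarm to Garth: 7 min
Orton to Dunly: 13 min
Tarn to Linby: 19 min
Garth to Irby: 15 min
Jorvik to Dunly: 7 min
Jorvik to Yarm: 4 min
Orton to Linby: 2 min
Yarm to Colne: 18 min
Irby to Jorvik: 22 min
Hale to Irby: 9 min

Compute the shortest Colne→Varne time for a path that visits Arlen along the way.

Shortest Colne→Arlen: Colne → Tarn → Arlen = 20
Shortest Arlen→Varne: Arlen → Hale → Varne = 31
Total via Arlen: 20 + 31 = 51 min.

51 min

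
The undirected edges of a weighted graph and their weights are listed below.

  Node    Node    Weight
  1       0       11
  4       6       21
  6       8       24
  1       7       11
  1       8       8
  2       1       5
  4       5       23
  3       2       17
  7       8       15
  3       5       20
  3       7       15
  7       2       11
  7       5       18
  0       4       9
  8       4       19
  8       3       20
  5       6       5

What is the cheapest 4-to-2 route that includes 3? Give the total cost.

56

Shortest 4→3: 4–8–3 = 39
Shortest 3→2: 3–2 = 17
Total via 3: 39 + 17 = 56.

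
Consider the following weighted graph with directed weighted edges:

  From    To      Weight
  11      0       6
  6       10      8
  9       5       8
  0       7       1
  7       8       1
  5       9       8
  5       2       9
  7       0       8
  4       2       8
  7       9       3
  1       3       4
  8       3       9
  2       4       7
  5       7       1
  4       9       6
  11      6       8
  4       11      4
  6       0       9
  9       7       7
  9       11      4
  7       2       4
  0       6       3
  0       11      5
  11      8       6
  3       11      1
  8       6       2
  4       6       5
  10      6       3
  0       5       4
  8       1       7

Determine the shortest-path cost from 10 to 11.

Settle nodes by increasing distance from 10:
10: 0
6: 3  (via 10)
0: 12  (via 6)
7: 13  (via 0)
8: 14  (via 7)
5: 16  (via 0)
9: 16  (via 7)
2: 17  (via 7)
11: 17  (via 0)
Shortest route: 10–6–0–11 = 17.

17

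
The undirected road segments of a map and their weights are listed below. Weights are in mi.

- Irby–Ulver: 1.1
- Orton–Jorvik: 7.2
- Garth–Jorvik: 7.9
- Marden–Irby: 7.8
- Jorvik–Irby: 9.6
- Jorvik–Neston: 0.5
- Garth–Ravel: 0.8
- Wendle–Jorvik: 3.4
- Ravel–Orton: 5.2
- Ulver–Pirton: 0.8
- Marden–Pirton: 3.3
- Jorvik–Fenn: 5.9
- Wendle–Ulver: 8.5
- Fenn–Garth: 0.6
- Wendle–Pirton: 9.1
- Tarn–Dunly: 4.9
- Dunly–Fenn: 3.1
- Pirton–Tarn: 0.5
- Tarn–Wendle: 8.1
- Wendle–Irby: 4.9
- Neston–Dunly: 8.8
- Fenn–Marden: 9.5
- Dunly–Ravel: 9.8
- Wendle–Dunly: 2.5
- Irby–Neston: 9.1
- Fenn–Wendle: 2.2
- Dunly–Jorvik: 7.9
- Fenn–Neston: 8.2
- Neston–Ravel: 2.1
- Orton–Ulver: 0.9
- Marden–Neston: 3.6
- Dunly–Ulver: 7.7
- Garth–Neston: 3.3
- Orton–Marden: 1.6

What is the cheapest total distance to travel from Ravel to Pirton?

6.9 mi

Settle nodes by increasing distance from Ravel:
Ravel: 0
Garth: 0.8  (via Ravel)
Fenn: 1.4  (via Garth)
Neston: 2.1  (via Ravel)
Jorvik: 2.6  (via Neston)
Wendle: 3.6  (via Fenn)
Dunly: 4.5  (via Fenn)
Orton: 5.2  (via Ravel)
Marden: 5.7  (via Neston)
Ulver: 6.1  (via Orton)
Pirton: 6.9  (via Ulver)
Shortest route: Ravel → Orton → Ulver → Pirton = 6.9 mi.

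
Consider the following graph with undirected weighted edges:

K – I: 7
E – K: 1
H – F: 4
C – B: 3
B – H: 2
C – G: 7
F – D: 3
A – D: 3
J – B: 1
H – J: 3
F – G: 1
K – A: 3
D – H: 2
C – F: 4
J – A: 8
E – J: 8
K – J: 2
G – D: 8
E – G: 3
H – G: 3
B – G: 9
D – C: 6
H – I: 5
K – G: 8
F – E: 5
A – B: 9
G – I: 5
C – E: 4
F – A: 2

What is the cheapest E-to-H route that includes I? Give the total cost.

13

Shortest E→I: E–K–I = 8
Shortest I→H: I–H = 5
Total via I: 8 + 5 = 13.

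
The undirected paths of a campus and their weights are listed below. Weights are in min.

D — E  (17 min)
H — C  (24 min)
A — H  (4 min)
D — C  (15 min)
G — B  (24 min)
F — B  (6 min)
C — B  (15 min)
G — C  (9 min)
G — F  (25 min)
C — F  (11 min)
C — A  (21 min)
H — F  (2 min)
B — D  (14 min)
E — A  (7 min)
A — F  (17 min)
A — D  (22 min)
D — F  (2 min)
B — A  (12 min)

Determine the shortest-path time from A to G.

26 min

Enumerating some paths:
A - C - G: 21+9 = 30
A - H - F - C - G: 4+2+11+9 = 26
Cheapest is A - H - F - C - G at 26 min.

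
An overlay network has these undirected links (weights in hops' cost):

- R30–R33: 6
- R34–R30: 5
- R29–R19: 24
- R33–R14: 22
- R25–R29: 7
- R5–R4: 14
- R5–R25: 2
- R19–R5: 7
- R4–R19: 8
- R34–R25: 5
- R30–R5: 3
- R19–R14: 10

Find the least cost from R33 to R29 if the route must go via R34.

Shortest R33→R34: R33 → R30 → R34 = 11
Best R34 to R29: R34 → R25 → R29 costing 12
Total via R34: 11 + 12 = 23 hops' cost.

23 hops' cost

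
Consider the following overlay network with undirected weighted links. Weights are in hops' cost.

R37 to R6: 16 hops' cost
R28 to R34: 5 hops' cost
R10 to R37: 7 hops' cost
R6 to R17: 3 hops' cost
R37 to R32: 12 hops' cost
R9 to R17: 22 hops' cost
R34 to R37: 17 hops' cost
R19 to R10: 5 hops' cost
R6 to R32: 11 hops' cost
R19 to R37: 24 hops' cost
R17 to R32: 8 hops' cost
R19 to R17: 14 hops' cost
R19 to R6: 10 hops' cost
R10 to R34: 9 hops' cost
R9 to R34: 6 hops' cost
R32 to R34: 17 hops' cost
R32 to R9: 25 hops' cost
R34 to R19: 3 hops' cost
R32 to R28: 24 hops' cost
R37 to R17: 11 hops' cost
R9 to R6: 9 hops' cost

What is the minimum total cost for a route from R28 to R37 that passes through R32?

34 hops' cost

Shortest R28→R32: R28 → R34 → R32 = 22
Shortest R32→R37: R32 → R37 = 12
Total via R32: 22 + 12 = 34 hops' cost.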